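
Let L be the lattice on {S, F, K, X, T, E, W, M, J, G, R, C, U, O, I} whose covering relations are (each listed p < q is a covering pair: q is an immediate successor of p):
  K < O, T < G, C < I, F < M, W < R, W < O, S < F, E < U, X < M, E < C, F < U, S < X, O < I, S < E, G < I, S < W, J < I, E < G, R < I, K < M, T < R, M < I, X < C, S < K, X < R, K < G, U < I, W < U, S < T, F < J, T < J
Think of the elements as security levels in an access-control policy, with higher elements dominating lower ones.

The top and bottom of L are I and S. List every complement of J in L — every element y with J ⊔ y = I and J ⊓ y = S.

C, E, K, O, W, X

Need y with J ∨ y = I and J ∧ y = S.
Checking each element gives: C, E, K, O, W, X.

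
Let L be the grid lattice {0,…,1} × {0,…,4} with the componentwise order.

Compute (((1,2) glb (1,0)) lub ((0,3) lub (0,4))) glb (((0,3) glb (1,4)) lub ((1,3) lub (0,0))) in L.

(1,2) ∧ (1,0) = (1,0)
(0,3) ∨ (0,4) = (0,4)
(1,0) ∨ (0,4) = (1,4)
(0,3) ∧ (1,4) = (0,3)
(1,3) ∨ (0,0) = (1,3)
(0,3) ∨ (1,3) = (1,3)
(1,4) ∧ (1,3) = (1,3)

(1,3)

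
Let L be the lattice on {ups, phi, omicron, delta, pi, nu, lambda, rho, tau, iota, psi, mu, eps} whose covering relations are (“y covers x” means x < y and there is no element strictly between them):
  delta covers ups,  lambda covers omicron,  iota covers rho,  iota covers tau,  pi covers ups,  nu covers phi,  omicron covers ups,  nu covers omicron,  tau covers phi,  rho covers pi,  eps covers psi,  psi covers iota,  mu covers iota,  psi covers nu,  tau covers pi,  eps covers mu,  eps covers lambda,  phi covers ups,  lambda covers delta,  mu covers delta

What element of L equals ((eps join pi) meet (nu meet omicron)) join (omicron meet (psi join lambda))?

eps ∨ pi = eps
nu ∧ omicron = omicron
eps ∧ omicron = omicron
psi ∨ lambda = eps
omicron ∧ eps = omicron
omicron ∨ omicron = omicron

omicron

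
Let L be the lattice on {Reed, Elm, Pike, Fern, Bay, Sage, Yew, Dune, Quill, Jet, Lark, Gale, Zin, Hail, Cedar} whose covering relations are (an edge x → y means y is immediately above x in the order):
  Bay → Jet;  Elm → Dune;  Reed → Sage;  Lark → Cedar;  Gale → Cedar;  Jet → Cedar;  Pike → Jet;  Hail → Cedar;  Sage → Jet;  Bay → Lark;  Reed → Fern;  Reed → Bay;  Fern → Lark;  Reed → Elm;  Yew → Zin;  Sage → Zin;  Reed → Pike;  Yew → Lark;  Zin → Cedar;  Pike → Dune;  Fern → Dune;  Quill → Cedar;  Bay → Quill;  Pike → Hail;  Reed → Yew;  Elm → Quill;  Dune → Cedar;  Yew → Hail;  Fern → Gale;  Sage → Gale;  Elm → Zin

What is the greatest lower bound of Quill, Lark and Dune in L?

Common lower bounds of {Quill, Lark, Dune}: Reed.
The greatest among these is Reed.

Reed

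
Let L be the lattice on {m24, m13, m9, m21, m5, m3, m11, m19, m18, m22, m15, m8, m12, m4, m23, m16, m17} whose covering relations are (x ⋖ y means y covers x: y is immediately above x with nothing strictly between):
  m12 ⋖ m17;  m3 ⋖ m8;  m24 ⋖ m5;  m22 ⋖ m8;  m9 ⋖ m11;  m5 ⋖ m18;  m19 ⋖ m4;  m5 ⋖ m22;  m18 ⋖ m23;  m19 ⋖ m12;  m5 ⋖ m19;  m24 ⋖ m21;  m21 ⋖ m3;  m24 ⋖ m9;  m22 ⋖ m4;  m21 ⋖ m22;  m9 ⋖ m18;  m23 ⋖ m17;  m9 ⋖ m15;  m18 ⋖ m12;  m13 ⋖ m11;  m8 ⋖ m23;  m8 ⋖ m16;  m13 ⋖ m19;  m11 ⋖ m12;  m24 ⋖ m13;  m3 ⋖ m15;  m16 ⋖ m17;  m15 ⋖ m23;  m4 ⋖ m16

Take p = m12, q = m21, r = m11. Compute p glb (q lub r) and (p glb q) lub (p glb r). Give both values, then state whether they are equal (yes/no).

q lub r = m17, so p glb (q lub r) = m12 glb m17 = m12.
p glb q = m24 and p glb r = m11, so (p glb q) lub (p glb r) = m24 lub m11 = m11.
Equal: no.

m12; m11; no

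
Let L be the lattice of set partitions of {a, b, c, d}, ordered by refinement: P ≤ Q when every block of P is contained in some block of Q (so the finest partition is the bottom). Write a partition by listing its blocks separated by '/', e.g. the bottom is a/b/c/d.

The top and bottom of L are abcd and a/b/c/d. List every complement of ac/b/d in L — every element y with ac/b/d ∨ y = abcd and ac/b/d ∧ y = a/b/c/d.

Need y with ac/b/d ∨ y = abcd and ac/b/d ∧ y = a/b/c/d.
Checking each element gives: a/bcd, ab/cd, abd/c, ad/bc.

a/bcd, ab/cd, abd/c, ad/bc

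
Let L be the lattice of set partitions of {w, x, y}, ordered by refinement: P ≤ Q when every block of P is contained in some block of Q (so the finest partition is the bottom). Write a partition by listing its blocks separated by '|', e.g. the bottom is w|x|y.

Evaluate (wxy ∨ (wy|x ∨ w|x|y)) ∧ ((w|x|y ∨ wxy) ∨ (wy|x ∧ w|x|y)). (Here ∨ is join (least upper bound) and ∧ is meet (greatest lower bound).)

wxy

wy|x ∨ w|x|y = wy|x
wxy ∨ wy|x = wxy
w|x|y ∨ wxy = wxy
wy|x ∧ w|x|y = w|x|y
wxy ∨ w|x|y = wxy
wxy ∧ wxy = wxy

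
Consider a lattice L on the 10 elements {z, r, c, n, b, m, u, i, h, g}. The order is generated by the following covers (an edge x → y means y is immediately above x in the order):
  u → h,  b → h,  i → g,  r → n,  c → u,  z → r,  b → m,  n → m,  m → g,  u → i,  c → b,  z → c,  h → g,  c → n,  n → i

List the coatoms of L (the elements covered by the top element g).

The coatoms are exactly the elements covered by g: h, i, m.

h, i, m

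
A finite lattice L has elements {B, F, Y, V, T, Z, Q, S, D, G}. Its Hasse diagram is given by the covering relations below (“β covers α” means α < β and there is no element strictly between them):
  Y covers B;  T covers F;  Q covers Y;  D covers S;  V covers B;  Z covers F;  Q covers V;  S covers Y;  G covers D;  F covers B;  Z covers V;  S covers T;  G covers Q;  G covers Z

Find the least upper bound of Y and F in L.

Common upper bounds of {Y, F}: D, G, S.
The least among these is S.

S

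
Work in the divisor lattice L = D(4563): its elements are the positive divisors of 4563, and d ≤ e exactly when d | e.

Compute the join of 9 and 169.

In the divisibility order, the join is the least common multiple: lcm(9, 169) = 1521.

1521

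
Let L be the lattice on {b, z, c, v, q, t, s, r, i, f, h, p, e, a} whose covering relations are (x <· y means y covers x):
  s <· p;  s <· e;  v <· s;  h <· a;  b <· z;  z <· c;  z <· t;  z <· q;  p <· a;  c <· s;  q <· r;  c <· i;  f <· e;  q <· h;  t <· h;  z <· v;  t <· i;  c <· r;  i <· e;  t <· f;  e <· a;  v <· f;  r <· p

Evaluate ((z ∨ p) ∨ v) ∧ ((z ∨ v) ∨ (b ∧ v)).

z ∨ p = p
p ∨ v = p
z ∨ v = v
b ∧ v = b
v ∨ b = v
p ∧ v = v

v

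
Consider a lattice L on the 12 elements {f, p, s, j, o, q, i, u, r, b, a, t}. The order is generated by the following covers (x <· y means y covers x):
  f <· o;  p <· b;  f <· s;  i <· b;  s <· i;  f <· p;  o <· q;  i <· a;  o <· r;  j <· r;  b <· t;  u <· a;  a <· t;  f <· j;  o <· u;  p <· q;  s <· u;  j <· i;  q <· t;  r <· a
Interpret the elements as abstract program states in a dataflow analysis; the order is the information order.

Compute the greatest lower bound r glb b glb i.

j

Common lower bounds of {r, b, i}: f, j.
The greatest among these is j.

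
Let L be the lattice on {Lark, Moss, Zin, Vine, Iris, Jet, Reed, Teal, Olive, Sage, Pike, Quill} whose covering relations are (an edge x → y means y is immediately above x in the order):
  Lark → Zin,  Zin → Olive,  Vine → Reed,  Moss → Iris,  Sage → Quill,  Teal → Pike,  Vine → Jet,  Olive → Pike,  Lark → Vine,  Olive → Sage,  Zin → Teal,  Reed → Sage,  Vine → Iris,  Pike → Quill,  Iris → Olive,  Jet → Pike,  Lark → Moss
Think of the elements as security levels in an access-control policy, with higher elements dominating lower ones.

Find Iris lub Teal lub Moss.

Common upper bounds of {Iris, Teal, Moss}: Pike, Quill.
The least among these is Pike.

Pike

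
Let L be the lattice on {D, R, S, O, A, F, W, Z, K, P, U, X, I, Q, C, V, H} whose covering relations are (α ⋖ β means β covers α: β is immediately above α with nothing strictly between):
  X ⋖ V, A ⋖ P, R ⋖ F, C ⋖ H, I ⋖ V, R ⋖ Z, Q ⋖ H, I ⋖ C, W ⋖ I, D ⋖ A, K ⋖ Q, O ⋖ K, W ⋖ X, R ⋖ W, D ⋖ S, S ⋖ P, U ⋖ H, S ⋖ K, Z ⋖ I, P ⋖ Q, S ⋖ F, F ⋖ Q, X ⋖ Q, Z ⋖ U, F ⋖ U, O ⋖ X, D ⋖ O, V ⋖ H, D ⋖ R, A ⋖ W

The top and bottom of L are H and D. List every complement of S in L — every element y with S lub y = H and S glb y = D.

C, I, V

Need y with S ∨ y = H and S ∧ y = D.
Checking each element gives: C, I, V.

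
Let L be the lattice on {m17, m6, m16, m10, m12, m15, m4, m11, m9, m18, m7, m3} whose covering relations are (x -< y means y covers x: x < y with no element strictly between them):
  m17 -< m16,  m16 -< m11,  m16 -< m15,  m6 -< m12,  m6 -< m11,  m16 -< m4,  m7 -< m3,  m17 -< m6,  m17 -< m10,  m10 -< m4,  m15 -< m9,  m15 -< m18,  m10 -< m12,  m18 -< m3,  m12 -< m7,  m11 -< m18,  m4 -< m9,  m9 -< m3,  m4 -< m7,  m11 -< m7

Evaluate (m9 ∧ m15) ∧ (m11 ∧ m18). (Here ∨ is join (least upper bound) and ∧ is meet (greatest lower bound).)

m9 ∧ m15 = m15
m11 ∧ m18 = m11
m15 ∧ m11 = m16

m16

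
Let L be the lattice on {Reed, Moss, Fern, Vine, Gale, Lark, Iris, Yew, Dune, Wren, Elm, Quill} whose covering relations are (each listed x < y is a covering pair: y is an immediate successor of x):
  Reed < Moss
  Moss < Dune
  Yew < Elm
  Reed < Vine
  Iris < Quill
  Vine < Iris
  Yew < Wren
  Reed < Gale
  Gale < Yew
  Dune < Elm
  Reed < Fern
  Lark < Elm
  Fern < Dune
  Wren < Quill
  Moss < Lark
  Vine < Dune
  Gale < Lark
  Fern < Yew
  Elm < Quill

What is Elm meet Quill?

Common lower bounds of {Elm, Quill}: Dune, Elm, Fern, Gale, Lark, Moss, Reed, Vine, Yew.
The greatest among these is Elm.

Elm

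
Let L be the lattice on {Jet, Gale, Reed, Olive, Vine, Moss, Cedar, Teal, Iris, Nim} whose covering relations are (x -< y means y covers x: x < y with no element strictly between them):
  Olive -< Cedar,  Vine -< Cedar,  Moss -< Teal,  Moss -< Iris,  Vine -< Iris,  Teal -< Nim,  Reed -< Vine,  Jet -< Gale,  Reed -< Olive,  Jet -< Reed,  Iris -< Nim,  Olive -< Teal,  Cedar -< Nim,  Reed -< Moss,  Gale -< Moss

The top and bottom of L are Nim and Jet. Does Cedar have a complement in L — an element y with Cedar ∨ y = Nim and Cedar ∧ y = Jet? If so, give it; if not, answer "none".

Gale

Need y with Cedar ∨ y = Nim and Cedar ∧ y = Jet.
Checking each element gives: Gale.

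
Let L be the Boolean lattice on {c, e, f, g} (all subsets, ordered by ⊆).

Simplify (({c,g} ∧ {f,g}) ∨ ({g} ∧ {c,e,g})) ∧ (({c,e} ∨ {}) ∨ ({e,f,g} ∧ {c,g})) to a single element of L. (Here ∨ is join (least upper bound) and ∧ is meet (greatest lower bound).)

{g}

{c,g} ∧ {f,g} = {g}
{g} ∧ {c,e,g} = {g}
{g} ∨ {g} = {g}
{c,e} ∨ {} = {c,e}
{e,f,g} ∧ {c,g} = {g}
{c,e} ∨ {g} = {c,e,g}
{g} ∧ {c,e,g} = {g}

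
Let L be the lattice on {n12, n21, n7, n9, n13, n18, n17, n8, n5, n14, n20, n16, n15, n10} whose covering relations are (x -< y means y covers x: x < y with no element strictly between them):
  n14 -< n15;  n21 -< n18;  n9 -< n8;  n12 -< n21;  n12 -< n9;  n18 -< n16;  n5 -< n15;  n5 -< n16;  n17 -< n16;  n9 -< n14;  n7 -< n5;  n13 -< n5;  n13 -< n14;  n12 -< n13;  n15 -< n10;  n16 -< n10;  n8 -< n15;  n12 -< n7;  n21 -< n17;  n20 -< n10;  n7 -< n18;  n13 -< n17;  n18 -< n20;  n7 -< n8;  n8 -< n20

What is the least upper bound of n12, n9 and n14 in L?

Common upper bounds of {n12, n9, n14}: n10, n14, n15.
The least among these is n14.

n14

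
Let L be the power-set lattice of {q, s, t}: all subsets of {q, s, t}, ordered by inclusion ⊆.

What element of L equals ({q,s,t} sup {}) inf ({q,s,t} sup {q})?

{q,s,t}

{q,s,t} ∨ {} = {q,s,t}
{q,s,t} ∨ {q} = {q,s,t}
{q,s,t} ∧ {q,s,t} = {q,s,t}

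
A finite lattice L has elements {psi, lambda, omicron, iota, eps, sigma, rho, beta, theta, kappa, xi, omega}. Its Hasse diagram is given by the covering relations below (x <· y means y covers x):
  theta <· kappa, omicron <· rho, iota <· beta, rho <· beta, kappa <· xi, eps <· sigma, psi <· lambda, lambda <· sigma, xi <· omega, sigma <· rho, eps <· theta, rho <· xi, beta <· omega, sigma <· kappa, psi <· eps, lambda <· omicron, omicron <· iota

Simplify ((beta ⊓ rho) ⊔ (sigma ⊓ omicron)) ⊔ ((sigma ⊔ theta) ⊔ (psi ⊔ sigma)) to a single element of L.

beta ∧ rho = rho
sigma ∧ omicron = lambda
rho ∨ lambda = rho
sigma ∨ theta = kappa
psi ∨ sigma = sigma
kappa ∨ sigma = kappa
rho ∨ kappa = xi

xi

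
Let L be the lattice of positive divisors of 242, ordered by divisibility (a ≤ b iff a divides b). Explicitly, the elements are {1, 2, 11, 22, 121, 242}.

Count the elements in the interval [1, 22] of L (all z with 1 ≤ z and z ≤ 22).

The interval [1, 22] = {1, 11, 2, 22}, which has 4 elements.

4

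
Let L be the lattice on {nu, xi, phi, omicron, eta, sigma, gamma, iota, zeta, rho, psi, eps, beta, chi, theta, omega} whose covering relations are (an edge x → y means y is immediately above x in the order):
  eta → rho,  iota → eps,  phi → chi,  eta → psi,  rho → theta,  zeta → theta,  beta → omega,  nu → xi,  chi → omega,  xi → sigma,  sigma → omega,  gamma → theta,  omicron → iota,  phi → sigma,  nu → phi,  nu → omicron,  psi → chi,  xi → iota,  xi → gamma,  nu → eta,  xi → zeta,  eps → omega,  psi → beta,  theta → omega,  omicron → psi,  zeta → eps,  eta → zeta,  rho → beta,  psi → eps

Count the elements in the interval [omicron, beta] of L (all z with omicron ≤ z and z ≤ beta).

The interval [omicron, beta] = {beta, omicron, psi}, which has 3 elements.

3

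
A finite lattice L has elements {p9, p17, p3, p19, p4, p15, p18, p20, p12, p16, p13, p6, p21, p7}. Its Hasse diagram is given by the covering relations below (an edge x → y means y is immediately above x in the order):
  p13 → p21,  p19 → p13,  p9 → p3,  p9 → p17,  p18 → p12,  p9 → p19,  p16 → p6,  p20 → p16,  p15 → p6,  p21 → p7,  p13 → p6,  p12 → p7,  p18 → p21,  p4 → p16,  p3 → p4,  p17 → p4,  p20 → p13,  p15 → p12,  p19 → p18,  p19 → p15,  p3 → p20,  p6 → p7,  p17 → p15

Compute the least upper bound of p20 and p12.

p7

Common upper bounds of {p20, p12}: p7.
The least among these is p7.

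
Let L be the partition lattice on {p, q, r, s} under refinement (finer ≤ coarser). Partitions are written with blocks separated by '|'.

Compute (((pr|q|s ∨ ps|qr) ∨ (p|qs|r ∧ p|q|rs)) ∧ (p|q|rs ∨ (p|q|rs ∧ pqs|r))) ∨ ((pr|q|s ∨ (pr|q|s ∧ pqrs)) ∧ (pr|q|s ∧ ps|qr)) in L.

p|q|rs

pr|q|s ∨ ps|qr = pqrs
p|qs|r ∧ p|q|rs = p|q|r|s
pqrs ∨ p|q|r|s = pqrs
p|q|rs ∧ pqs|r = p|q|r|s
p|q|rs ∨ p|q|r|s = p|q|rs
pqrs ∧ p|q|rs = p|q|rs
pr|q|s ∧ pqrs = pr|q|s
pr|q|s ∨ pr|q|s = pr|q|s
pr|q|s ∧ ps|qr = p|q|r|s
pr|q|s ∧ p|q|r|s = p|q|r|s
p|q|rs ∨ p|q|r|s = p|q|rs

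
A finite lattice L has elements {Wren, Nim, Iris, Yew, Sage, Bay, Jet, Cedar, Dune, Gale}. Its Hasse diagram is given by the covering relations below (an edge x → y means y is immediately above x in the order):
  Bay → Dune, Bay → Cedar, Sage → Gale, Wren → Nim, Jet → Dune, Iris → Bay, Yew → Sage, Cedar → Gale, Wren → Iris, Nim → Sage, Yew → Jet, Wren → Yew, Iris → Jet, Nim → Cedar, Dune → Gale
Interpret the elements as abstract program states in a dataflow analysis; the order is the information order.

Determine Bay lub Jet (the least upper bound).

Dune

Common upper bounds of {Bay, Jet}: Dune, Gale.
The least among these is Dune.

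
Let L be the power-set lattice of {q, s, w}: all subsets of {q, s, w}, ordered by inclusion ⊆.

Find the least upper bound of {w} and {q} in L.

Under ⊆, join is union: {w} ∪ {q} = {q,w}.

{q,w}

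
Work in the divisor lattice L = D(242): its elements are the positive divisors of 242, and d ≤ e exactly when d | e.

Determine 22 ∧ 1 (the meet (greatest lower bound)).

In the divisibility order, the meet is the greatest common divisor: gcd(22, 1) = 1.

1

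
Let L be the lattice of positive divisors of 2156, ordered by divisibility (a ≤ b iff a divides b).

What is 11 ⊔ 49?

539

In the divisibility order, the join is the least common multiple: lcm(11, 49) = 539.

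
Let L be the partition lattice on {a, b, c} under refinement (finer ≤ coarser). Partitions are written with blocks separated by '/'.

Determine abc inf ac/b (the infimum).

The meet (common refinement) of abc and ac/b intersects blocks pairwise, giving ac/b.

ac/b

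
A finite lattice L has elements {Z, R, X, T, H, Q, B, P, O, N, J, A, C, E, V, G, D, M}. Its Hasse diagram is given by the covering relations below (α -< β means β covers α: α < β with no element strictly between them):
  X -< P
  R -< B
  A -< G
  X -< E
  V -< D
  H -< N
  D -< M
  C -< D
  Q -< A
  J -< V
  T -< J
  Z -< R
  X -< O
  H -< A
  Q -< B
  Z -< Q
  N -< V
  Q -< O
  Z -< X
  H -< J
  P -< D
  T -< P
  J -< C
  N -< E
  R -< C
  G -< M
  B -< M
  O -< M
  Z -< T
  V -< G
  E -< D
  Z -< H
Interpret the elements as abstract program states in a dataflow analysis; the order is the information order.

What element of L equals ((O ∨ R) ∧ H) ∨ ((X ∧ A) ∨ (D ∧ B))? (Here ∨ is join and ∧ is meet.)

C

O ∨ R = M
M ∧ H = H
X ∧ A = Z
D ∧ B = R
Z ∨ R = R
H ∨ R = C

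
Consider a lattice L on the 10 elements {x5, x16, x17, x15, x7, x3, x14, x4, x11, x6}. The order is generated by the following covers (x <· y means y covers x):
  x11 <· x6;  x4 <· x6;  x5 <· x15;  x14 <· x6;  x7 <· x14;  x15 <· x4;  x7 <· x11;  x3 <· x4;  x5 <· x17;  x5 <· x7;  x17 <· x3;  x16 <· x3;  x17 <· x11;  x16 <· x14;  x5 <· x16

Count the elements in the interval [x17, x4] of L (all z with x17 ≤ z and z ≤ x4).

The interval [x17, x4] = {x17, x3, x4}, which has 3 elements.

3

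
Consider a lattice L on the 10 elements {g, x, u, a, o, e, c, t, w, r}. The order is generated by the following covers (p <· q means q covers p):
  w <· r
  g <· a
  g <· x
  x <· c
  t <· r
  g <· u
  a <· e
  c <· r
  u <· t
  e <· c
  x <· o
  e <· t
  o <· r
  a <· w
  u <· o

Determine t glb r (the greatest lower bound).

Common lower bounds of {t, r}: a, e, g, t, u.
The greatest among these is t.

t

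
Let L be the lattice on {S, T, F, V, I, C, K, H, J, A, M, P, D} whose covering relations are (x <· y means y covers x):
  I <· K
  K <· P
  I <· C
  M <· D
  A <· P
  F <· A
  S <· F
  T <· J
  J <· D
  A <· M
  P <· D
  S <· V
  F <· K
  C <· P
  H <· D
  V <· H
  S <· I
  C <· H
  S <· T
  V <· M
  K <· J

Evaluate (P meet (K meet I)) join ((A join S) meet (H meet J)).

I

K ∧ I = I
P ∧ I = I
A ∨ S = A
H ∧ J = I
A ∧ I = S
I ∨ S = I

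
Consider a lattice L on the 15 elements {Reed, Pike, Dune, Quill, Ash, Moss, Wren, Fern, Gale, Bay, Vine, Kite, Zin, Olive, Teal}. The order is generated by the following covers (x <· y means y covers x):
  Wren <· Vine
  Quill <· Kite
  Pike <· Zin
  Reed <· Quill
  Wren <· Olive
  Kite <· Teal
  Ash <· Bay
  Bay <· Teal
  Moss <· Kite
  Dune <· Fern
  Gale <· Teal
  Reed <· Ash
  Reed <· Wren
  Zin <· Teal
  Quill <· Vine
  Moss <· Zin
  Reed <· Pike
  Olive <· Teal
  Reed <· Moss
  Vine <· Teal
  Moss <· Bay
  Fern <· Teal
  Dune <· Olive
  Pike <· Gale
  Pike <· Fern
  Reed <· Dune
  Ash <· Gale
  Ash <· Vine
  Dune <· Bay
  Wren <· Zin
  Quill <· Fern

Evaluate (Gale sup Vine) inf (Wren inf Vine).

Gale ∨ Vine = Teal
Wren ∧ Vine = Wren
Teal ∧ Wren = Wren

Wren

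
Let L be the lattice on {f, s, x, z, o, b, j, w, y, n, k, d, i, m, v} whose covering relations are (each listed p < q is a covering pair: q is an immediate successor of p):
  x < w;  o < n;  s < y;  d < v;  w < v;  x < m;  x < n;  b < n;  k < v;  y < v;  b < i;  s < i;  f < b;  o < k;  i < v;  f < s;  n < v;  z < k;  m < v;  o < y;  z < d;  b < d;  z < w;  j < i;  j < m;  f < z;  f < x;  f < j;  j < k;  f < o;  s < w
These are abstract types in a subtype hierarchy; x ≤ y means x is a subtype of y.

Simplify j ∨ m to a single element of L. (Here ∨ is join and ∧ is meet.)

j ∨ m = m

m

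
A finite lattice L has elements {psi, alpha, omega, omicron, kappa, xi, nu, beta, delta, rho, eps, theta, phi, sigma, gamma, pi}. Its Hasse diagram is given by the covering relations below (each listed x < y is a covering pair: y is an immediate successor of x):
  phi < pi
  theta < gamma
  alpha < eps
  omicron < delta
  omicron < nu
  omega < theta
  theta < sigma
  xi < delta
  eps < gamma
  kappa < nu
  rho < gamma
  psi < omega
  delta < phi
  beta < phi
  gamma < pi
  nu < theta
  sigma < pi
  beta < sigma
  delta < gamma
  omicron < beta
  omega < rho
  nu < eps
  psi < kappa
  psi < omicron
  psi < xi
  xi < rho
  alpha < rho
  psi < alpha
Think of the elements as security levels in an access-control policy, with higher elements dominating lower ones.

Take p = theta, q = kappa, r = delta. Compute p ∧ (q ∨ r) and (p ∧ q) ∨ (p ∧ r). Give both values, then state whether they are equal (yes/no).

q ∨ r = gamma, so p ∧ (q ∨ r) = theta ∧ gamma = theta.
p ∧ q = kappa and p ∧ r = omicron, so (p ∧ q) ∨ (p ∧ r) = kappa ∨ omicron = nu.
Equal: no.

theta; nu; no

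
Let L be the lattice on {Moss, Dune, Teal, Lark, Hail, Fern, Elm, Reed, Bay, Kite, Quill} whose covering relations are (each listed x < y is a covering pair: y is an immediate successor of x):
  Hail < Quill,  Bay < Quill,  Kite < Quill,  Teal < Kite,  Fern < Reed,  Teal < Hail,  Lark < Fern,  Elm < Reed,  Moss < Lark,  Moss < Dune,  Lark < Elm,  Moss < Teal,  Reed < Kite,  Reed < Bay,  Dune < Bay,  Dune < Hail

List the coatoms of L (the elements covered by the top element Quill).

The coatoms are exactly the elements covered by Quill: Bay, Hail, Kite.

Bay, Hail, Kite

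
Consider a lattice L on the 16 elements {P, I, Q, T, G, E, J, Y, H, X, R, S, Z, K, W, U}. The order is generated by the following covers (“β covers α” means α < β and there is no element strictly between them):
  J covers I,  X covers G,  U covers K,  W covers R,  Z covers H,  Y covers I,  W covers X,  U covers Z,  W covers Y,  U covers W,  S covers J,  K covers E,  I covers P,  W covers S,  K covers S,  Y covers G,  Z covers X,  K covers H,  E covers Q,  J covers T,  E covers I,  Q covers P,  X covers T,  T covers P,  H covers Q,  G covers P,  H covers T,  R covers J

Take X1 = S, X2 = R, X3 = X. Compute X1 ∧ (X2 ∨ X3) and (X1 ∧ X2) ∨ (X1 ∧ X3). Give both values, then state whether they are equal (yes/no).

S; J; no

X2 ∨ X3 = W, so X1 ∧ (X2 ∨ X3) = S ∧ W = S.
X1 ∧ X2 = J and X1 ∧ X3 = T, so (X1 ∧ X2) ∨ (X1 ∧ X3) = J ∨ T = J.
Equal: no.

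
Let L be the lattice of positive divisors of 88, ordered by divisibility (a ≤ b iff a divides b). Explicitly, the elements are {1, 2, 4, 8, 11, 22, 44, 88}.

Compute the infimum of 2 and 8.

2

In the divisibility order, the meet is the greatest common divisor: gcd(2, 8) = 2.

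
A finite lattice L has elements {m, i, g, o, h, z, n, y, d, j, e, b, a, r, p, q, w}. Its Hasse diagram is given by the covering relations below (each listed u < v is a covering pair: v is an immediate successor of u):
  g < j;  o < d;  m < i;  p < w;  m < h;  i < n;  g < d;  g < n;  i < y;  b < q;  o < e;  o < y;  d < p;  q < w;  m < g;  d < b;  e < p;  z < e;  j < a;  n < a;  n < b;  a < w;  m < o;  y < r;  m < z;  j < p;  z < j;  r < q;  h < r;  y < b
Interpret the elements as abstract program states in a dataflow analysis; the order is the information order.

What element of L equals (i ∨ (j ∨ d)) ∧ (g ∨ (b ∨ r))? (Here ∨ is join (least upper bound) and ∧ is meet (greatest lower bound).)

j ∨ d = p
i ∨ p = w
b ∨ r = q
g ∨ q = q
w ∧ q = q

q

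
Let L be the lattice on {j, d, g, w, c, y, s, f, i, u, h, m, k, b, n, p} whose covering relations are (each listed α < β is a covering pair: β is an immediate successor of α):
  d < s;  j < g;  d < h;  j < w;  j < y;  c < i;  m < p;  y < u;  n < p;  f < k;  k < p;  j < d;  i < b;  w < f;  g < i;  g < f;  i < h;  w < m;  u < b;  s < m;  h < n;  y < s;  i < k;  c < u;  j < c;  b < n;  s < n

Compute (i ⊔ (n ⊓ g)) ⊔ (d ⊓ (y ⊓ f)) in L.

i

n ∧ g = g
i ∨ g = i
y ∧ f = j
d ∧ j = j
i ∨ j = i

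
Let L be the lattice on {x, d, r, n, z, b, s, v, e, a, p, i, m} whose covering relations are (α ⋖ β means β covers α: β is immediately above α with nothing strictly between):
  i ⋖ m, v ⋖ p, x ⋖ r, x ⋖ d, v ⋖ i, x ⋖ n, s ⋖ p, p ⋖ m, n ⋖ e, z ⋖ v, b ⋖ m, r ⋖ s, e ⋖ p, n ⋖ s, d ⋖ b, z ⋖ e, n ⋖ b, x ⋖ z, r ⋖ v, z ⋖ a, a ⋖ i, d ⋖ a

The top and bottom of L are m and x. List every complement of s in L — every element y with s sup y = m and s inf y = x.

Need y with s ∨ y = m and s ∧ y = x.
Checking each element gives: a, d.

a, d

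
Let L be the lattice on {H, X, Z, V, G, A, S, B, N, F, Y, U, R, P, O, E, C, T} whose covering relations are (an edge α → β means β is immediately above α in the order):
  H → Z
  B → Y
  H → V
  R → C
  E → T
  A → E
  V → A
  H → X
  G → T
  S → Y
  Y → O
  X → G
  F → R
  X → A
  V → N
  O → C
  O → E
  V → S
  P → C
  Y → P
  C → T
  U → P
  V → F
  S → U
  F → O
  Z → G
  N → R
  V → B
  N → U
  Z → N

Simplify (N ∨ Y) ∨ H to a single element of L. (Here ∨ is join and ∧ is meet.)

N ∨ Y = P
P ∨ H = P

P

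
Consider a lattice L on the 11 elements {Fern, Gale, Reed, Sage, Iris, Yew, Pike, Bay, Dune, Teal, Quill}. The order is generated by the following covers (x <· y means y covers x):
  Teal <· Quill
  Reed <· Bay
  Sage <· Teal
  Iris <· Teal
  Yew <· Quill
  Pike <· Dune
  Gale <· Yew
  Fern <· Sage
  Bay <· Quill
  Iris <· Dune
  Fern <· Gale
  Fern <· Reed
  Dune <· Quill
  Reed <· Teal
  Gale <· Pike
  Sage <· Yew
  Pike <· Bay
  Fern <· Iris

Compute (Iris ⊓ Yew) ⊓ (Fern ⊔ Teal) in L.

Iris ∧ Yew = Fern
Fern ∨ Teal = Teal
Fern ∧ Teal = Fern

Fern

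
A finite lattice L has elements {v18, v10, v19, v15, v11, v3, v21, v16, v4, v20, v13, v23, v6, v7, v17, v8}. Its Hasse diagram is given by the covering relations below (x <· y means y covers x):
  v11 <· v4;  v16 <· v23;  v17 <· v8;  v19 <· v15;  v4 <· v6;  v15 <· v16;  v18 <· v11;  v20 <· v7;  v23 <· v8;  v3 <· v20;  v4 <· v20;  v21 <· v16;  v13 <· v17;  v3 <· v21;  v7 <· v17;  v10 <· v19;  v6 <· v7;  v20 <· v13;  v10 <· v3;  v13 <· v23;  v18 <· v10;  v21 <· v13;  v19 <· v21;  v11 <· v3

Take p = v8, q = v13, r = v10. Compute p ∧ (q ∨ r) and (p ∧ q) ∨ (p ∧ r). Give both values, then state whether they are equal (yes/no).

q ∨ r = v13, so p ∧ (q ∨ r) = v8 ∧ v13 = v13.
p ∧ q = v13 and p ∧ r = v10, so (p ∧ q) ∨ (p ∧ r) = v13 ∨ v10 = v13.
Equal: yes.

v13; v13; yes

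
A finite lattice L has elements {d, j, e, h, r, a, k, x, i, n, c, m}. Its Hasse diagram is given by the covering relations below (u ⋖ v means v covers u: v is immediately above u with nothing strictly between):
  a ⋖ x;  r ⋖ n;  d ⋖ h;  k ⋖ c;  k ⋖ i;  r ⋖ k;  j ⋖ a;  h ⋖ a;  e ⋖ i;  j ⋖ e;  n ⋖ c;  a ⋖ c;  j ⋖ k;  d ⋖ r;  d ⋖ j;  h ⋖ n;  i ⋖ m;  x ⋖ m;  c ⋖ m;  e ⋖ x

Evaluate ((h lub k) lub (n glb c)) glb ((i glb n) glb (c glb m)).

r

h ∨ k = c
n ∧ c = n
c ∨ n = c
i ∧ n = r
c ∧ m = c
r ∧ c = r
c ∧ r = r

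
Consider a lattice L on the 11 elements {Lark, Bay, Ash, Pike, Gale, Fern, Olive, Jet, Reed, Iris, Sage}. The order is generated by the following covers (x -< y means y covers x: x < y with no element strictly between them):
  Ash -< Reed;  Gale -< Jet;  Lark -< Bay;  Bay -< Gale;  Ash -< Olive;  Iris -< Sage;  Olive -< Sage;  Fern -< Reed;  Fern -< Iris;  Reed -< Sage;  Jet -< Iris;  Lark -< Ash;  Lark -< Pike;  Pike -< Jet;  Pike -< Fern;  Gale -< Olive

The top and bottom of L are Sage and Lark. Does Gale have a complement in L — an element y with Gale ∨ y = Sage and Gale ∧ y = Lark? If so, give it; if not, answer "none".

Reed

Need y with Gale ∨ y = Sage and Gale ∧ y = Lark.
Checking each element gives: Reed.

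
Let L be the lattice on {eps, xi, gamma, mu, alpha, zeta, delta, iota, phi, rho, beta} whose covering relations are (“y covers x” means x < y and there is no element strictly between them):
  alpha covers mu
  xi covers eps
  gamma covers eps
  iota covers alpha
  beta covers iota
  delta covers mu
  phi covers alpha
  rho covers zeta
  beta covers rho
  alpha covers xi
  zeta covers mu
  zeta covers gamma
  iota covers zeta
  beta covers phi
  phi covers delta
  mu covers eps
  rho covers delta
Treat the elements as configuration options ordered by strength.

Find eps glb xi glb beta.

Common lower bounds of {eps, xi, beta}: eps.
The greatest among these is eps.

eps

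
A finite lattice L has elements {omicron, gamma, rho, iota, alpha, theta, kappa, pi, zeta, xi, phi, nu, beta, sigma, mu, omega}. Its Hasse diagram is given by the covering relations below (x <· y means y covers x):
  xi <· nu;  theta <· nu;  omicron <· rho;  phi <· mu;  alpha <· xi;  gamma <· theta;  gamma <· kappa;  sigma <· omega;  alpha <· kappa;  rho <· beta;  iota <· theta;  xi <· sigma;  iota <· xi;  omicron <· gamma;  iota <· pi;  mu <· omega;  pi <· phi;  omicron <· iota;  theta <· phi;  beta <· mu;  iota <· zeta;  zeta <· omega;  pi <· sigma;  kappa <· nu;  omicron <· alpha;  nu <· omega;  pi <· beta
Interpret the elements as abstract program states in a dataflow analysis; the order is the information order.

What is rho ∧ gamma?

Common lower bounds of {rho, gamma}: omicron.
The greatest among these is omicron.

omicron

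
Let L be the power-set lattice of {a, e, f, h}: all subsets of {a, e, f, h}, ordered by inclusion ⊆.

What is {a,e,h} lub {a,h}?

Under ⊆, join is union: {a,e,h} ∪ {a,h} = {a,e,h}.

{a,e,h}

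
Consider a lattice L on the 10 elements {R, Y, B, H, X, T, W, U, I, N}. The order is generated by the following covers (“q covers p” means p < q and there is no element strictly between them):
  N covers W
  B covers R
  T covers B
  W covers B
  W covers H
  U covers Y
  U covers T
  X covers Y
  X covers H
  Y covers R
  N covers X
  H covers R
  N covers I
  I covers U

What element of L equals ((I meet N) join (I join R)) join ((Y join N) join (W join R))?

I ∧ N = I
I ∨ R = I
I ∨ I = I
Y ∨ N = N
W ∨ R = W
N ∨ W = N
I ∨ N = N

N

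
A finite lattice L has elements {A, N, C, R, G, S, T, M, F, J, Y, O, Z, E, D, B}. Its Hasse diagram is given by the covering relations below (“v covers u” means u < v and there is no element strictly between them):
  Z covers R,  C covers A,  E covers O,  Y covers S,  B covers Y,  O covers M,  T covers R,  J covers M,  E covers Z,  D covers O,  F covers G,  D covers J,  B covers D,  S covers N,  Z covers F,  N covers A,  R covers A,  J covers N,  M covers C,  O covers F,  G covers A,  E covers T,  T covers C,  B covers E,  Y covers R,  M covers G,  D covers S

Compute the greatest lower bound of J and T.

C

Common lower bounds of {J, T}: A, C.
The greatest among these is C.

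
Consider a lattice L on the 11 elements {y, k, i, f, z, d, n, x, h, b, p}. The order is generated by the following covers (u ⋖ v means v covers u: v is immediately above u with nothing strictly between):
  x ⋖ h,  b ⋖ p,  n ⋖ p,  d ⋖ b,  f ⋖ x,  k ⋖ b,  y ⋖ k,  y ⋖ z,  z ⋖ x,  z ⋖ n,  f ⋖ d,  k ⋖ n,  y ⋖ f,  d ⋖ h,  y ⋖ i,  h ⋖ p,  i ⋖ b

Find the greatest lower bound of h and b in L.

Common lower bounds of {h, b}: d, f, y.
The greatest among these is d.

d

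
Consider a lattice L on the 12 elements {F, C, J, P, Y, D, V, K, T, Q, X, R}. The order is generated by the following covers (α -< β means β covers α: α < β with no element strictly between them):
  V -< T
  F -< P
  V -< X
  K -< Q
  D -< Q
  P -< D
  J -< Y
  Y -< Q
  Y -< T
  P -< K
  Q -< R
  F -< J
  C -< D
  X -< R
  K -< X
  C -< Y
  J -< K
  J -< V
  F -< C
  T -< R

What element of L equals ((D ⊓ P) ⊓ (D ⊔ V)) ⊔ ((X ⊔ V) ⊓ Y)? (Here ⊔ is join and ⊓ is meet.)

D ∧ P = P
D ∨ V = R
P ∧ R = P
X ∨ V = X
X ∧ Y = J
P ∨ J = K

K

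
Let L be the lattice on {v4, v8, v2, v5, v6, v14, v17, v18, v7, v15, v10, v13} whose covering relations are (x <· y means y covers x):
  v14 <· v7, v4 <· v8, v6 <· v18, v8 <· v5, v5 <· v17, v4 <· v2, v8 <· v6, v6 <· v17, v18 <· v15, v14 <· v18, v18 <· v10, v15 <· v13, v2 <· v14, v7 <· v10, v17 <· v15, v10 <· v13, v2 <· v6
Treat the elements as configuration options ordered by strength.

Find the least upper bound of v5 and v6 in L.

v17

Common upper bounds of {v5, v6}: v13, v15, v17.
The least among these is v17.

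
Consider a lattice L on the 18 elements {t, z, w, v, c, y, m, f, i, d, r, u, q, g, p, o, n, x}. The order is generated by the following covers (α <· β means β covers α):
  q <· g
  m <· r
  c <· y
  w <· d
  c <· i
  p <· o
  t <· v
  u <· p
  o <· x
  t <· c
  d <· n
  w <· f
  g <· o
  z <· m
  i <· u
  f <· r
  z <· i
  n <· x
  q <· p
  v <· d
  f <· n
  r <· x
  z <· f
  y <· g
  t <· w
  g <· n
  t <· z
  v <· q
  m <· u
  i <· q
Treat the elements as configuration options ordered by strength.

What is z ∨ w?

Common upper bounds of {z, w}: f, n, r, x.
The least among these is f.

f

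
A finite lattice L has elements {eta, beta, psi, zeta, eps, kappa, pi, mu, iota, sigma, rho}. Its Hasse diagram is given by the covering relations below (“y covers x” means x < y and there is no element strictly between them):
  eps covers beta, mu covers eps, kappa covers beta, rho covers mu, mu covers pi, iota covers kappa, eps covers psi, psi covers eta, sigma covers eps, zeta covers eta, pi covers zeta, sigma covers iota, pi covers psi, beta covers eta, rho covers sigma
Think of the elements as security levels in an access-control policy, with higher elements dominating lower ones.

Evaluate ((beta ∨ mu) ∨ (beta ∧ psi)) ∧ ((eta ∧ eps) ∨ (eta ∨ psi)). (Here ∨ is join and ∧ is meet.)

beta ∨ mu = mu
beta ∧ psi = eta
mu ∨ eta = mu
eta ∧ eps = eta
eta ∨ psi = psi
eta ∨ psi = psi
mu ∧ psi = psi

psi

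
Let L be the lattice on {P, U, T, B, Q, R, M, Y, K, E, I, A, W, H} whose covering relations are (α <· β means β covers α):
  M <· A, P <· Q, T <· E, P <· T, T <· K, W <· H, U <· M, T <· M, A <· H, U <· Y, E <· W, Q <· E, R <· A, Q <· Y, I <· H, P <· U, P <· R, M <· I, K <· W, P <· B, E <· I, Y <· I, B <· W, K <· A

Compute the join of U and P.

U

Common upper bounds of {U, P}: A, H, I, M, U, Y.
The least among these is U.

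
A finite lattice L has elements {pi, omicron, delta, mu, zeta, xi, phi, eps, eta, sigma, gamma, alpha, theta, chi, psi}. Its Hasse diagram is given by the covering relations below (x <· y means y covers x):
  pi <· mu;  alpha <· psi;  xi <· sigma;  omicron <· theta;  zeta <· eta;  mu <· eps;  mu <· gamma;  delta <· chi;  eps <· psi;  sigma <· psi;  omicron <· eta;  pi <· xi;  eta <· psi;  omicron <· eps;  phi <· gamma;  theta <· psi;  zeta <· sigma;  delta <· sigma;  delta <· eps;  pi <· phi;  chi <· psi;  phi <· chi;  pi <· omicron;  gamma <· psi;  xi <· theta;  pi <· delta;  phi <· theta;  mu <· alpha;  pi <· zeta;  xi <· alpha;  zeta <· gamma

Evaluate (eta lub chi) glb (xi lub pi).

xi

eta ∨ chi = psi
xi ∨ pi = xi
psi ∧ xi = xi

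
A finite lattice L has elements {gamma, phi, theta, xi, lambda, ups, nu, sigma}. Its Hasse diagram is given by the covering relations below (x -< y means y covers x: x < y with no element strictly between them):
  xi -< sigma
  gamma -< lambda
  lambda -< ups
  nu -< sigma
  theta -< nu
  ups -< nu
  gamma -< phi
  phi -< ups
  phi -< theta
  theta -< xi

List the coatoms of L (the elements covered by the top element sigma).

nu, xi

The coatoms are exactly the elements covered by sigma: nu, xi.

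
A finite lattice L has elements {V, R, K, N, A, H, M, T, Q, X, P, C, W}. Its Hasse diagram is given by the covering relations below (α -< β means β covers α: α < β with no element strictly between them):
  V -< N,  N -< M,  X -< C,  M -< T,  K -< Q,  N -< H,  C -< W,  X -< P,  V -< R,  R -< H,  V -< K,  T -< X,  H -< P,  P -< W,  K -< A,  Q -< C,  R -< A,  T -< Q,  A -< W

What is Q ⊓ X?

Common lower bounds of {Q, X}: M, N, T, V.
The greatest among these is T.

T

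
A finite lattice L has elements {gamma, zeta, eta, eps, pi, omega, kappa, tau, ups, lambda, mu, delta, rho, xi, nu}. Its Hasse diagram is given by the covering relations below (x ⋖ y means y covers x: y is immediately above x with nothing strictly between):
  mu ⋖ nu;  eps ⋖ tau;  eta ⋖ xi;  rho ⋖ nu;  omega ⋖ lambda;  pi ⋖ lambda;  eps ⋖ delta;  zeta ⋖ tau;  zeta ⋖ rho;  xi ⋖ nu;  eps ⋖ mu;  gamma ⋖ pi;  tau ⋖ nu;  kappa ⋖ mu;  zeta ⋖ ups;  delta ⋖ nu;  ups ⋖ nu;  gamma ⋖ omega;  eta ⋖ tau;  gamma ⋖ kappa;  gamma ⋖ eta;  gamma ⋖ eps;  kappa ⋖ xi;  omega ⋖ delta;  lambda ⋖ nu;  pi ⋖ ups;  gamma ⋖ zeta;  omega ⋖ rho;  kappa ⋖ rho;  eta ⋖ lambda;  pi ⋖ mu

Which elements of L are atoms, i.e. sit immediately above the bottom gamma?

eps, eta, kappa, omega, pi, zeta

The atoms are exactly the elements that cover gamma: eps, eta, kappa, omega, pi, zeta.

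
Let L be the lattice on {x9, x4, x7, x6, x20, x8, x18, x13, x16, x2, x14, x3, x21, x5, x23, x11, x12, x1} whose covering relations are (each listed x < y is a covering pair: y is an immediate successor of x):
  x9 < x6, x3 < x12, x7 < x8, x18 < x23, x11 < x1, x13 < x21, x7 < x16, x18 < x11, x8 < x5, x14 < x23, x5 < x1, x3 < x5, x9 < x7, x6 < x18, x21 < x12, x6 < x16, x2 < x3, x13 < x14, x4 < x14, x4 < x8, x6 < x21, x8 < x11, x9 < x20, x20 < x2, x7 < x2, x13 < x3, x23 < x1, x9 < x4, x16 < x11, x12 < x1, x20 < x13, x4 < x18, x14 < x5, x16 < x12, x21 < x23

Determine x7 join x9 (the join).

Common upper bounds of {x7, x9}: x1, x11, x12, x16, x2, x3, x5, x7, x8.
The least among these is x7.

x7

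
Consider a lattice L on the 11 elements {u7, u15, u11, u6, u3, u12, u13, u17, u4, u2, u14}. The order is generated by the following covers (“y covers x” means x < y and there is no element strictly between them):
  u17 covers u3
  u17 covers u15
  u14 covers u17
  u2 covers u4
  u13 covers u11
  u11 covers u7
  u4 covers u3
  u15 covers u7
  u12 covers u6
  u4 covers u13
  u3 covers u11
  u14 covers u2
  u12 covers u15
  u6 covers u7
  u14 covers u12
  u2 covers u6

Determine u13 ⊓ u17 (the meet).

u11

Common lower bounds of {u13, u17}: u11, u7.
The greatest among these is u11.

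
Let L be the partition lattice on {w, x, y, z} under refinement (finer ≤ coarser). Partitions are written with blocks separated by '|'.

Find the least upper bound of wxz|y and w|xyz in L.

The join of wxz|y and w|xyz merges any blocks that overlap across the partitions, giving wxyz.

wxyz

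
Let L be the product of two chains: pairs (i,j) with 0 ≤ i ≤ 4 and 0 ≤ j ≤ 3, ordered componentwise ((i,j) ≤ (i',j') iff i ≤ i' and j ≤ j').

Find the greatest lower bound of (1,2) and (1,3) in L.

(1,2)

Common lower bounds of {(1,2), (1,3)}: (0,0), (0,1), (0,2), (1,0), (1,1), (1,2).
The greatest among these is (1,2).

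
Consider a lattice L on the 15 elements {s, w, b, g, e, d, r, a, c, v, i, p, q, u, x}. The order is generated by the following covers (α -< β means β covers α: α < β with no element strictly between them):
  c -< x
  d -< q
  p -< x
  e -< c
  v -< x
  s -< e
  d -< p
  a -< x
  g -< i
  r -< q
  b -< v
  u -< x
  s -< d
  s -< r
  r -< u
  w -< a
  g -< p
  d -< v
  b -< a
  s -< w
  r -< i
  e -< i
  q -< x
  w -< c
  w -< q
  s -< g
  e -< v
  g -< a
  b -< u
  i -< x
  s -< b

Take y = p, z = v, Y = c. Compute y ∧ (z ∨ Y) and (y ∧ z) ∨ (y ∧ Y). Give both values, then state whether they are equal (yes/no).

p; d; no

z ∨ Y = x, so y ∧ (z ∨ Y) = p ∧ x = p.
y ∧ z = d and y ∧ Y = s, so (y ∧ z) ∨ (y ∧ Y) = d ∨ s = d.
Equal: no.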